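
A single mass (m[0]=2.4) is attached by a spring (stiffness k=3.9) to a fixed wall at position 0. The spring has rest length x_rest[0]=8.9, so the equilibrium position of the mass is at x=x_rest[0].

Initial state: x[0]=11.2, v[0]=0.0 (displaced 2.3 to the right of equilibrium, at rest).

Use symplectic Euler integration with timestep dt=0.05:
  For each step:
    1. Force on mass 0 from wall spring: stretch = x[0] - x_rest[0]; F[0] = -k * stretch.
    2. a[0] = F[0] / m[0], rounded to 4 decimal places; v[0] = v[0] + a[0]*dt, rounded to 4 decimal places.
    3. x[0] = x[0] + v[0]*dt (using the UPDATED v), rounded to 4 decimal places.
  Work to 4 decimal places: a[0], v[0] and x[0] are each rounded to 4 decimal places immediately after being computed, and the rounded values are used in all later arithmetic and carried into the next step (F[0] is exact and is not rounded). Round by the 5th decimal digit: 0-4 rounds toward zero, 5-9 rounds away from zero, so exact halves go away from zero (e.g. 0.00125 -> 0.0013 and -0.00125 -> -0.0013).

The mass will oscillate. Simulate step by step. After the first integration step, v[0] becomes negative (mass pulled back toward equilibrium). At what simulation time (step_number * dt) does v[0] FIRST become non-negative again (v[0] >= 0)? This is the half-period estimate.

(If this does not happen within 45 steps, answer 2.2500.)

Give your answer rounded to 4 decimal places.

Step 0: x=[11.2000] v=[0.0000]
Step 1: x=[11.1907] v=[-0.1869]
Step 2: x=[11.1721] v=[-0.3730]
Step 3: x=[11.1442] v=[-0.5576]
Step 4: x=[11.1072] v=[-0.7399]
Step 5: x=[11.0612] v=[-0.9192]
Step 6: x=[11.0065] v=[-1.0948]
Step 7: x=[10.9432] v=[-1.2660]
Step 8: x=[10.8716] v=[-1.4320]
Step 9: x=[10.7920] v=[-1.5922]
Step 10: x=[10.7047] v=[-1.7459]
Step 11: x=[10.6101] v=[-1.8925]
Step 12: x=[10.5085] v=[-2.0314]
Step 13: x=[10.4004] v=[-2.1621]
Step 14: x=[10.2862] v=[-2.2840]
Step 15: x=[10.1664] v=[-2.3966]
Step 16: x=[10.0414] v=[-2.4995]
Step 17: x=[9.9118] v=[-2.5922]
Step 18: x=[9.7781] v=[-2.6744]
Step 19: x=[9.6408] v=[-2.7457]
Step 20: x=[9.5005] v=[-2.8059]
Step 21: x=[9.3578] v=[-2.8547]
Step 22: x=[9.2132] v=[-2.8919]
Step 23: x=[9.0673] v=[-2.9174]
Step 24: x=[8.9208] v=[-2.9310]
Step 25: x=[8.7742] v=[-2.9327]
Step 26: x=[8.6281] v=[-2.9225]
Step 27: x=[8.4831] v=[-2.9004]
Step 28: x=[8.3398] v=[-2.8665]
Step 29: x=[8.1988] v=[-2.8210]
Step 30: x=[8.0606] v=[-2.7640]
Step 31: x=[7.9258] v=[-2.6958]
Step 32: x=[7.7950] v=[-2.6166]
Step 33: x=[7.6687] v=[-2.5268]
Step 34: x=[7.5474] v=[-2.4268]
Step 35: x=[7.4316] v=[-2.3169]
Step 36: x=[7.3217] v=[-2.1976]
Step 37: x=[7.2182] v=[-2.0694]
Step 38: x=[7.1216] v=[-1.9328]
Step 39: x=[7.0322] v=[-1.7883]
Step 40: x=[6.9504] v=[-1.6365]
Step 41: x=[6.8765] v=[-1.4781]
Step 42: x=[6.8108] v=[-1.3137]
Step 43: x=[6.7536] v=[-1.1440]
Step 44: x=[6.7051] v=[-0.9696]
Step 45: x=[6.6655] v=[-0.7913]
v[0] did not become non-negative within 45 steps; using fallback time=2.2500

Answer: 2.2500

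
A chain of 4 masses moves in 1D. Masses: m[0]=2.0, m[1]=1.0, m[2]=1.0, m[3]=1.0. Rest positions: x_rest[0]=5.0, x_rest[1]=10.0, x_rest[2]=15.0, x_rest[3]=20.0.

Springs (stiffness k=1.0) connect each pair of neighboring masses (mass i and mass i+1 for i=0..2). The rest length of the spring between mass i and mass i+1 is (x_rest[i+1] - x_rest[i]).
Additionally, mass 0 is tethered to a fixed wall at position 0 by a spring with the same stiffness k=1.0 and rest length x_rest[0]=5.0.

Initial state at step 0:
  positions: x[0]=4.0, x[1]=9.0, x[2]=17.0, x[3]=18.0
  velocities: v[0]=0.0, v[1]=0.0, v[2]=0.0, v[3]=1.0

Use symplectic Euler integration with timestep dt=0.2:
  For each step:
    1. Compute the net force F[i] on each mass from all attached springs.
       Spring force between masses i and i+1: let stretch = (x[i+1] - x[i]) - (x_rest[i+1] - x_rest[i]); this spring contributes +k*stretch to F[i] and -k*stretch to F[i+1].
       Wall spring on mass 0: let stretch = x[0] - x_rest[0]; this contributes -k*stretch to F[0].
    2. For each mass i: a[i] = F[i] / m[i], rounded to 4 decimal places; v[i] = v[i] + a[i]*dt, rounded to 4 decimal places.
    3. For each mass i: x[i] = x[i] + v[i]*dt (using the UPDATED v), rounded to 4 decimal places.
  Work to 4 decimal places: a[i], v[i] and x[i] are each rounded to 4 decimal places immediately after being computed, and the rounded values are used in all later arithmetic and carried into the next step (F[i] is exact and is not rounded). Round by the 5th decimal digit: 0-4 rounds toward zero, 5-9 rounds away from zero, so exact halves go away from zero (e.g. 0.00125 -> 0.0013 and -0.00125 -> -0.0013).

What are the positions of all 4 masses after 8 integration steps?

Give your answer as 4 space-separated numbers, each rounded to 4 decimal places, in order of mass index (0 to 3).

Step 0: x=[4.0000 9.0000 17.0000 18.0000] v=[0.0000 0.0000 0.0000 1.0000]
Step 1: x=[4.0200 9.1200 16.7200 18.3600] v=[0.1000 0.6000 -1.4000 1.8000]
Step 2: x=[4.0616 9.3400 16.2016 18.8544] v=[0.2080 1.1000 -2.5920 2.4720]
Step 3: x=[4.1275 9.6233 15.5148 19.4427] v=[0.3297 1.4166 -3.4338 2.9414]
Step 4: x=[4.2208 9.9224 14.7495 20.0739] v=[0.4665 1.4957 -3.8265 3.1558]
Step 5: x=[4.3437 10.1866 14.0041 20.6921] v=[0.6146 1.3208 -3.7270 3.0909]
Step 6: x=[4.4966 10.3697 13.3735 21.2428] v=[0.7645 0.9157 -3.1529 2.7533]
Step 7: x=[4.6770 10.4381 12.9375 21.6787] v=[0.9022 0.3418 -2.1798 2.1794]
Step 8: x=[4.8791 10.3760 12.7512 21.9649] v=[1.0106 -0.3105 -0.9314 1.4312]

Answer: 4.8791 10.3760 12.7512 21.9649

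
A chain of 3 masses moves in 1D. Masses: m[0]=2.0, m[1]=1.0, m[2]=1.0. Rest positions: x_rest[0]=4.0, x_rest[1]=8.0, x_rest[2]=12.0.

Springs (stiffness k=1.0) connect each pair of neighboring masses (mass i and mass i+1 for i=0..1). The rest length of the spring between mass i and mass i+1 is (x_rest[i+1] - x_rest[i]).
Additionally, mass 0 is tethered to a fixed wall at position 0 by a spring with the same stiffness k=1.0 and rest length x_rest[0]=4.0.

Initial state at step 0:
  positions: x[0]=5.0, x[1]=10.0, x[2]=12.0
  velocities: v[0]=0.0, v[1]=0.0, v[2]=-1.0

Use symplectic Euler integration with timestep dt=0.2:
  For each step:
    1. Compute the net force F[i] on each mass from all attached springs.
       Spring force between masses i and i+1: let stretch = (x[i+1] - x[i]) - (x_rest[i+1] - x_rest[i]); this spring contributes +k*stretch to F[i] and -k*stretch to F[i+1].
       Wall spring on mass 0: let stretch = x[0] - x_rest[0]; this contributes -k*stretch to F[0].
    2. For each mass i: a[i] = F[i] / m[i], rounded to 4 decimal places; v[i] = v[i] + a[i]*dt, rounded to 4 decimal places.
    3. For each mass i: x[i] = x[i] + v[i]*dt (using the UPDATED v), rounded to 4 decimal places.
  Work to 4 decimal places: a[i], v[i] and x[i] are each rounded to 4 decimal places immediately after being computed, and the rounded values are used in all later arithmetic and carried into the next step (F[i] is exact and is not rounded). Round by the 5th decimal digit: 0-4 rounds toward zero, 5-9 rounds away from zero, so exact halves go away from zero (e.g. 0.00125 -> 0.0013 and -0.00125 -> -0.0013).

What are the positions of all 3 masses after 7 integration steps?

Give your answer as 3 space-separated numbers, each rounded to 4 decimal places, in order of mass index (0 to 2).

Answer: 4.7475 7.6366 12.3671

Derivation:
Step 0: x=[5.0000 10.0000 12.0000] v=[0.0000 0.0000 -1.0000]
Step 1: x=[5.0000 9.8800 11.8800] v=[0.0000 -0.6000 -0.6000]
Step 2: x=[4.9976 9.6448 11.8400] v=[-0.0120 -1.1760 -0.2000]
Step 3: x=[4.9882 9.3115 11.8722] v=[-0.0470 -1.6664 0.1610]
Step 4: x=[4.9655 8.9077 11.9620] v=[-0.1135 -2.0189 0.4489]
Step 5: x=[4.9223 8.4684 12.0896] v=[-0.2158 -2.1965 0.6380]
Step 6: x=[4.8516 8.0321 12.2324] v=[-0.3534 -2.1815 0.7138]
Step 7: x=[4.7475 7.6366 12.3671] v=[-0.5205 -1.9775 0.6737]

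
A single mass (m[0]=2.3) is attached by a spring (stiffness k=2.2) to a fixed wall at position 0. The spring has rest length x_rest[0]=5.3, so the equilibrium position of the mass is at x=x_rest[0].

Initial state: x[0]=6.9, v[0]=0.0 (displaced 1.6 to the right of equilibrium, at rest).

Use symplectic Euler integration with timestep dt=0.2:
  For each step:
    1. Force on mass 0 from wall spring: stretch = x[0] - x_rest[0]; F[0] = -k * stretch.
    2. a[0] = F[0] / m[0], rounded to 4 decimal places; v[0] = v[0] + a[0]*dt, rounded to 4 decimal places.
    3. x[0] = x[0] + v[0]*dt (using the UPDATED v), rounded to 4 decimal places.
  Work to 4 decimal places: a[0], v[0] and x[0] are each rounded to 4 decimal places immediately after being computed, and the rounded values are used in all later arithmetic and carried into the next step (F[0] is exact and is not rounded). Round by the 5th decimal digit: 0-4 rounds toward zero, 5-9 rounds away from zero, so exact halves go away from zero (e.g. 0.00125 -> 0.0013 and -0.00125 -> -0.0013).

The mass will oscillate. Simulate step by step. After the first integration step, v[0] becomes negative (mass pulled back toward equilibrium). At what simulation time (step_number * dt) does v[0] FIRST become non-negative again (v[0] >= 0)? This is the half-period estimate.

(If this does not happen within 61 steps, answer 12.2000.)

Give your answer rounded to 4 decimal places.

Answer: 3.4000

Derivation:
Step 0: x=[6.9000] v=[0.0000]
Step 1: x=[6.8388] v=[-0.3061]
Step 2: x=[6.7187] v=[-0.6005]
Step 3: x=[6.5443] v=[-0.8719]
Step 4: x=[6.3223] v=[-1.1099]
Step 5: x=[6.0612] v=[-1.3055]
Step 6: x=[5.7710] v=[-1.4511]
Step 7: x=[5.4628] v=[-1.5412]
Step 8: x=[5.1483] v=[-1.5723]
Step 9: x=[4.8396] v=[-1.5433]
Step 10: x=[4.5486] v=[-1.4552]
Step 11: x=[4.2863] v=[-1.3115]
Step 12: x=[4.0628] v=[-1.1176]
Step 13: x=[3.8866] v=[-0.8809]
Step 14: x=[3.7645] v=[-0.6105]
Step 15: x=[3.7011] v=[-0.3168]
Step 16: x=[3.6989] v=[-0.0109]
Step 17: x=[3.7580] v=[0.2954]
First v>=0 after going negative at step 17, time=3.4000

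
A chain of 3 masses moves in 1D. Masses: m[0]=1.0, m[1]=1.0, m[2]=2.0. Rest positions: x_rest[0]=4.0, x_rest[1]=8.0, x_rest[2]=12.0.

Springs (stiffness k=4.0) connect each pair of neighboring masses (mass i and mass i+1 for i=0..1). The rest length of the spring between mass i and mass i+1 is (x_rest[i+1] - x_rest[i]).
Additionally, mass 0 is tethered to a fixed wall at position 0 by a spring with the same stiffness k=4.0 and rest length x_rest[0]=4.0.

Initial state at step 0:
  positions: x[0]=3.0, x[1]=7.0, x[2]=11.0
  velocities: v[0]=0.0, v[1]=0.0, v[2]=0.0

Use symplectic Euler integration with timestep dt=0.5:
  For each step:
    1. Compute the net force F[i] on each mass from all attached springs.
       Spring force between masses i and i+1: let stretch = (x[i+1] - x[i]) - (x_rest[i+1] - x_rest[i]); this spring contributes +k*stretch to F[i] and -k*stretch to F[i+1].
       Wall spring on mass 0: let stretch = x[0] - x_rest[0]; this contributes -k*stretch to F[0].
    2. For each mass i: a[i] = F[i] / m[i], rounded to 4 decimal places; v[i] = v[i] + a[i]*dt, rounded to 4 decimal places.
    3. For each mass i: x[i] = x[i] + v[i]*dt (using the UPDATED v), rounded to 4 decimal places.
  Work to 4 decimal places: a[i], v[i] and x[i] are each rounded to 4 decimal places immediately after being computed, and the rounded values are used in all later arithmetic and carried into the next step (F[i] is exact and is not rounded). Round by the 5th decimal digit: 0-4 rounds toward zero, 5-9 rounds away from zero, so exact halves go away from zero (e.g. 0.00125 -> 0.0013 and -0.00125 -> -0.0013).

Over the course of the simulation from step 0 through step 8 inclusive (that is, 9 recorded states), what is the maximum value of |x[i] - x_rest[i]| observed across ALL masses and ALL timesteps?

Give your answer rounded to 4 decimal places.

Answer: 1.4063

Derivation:
Step 0: x=[3.0000 7.0000 11.0000] v=[0.0000 0.0000 0.0000]
Step 1: x=[4.0000 7.0000 11.0000] v=[2.0000 0.0000 0.0000]
Step 2: x=[4.0000 8.0000 11.0000] v=[0.0000 2.0000 0.0000]
Step 3: x=[4.0000 8.0000 11.5000] v=[0.0000 0.0000 1.0000]
Step 4: x=[4.0000 7.5000 12.2500] v=[0.0000 -1.0000 1.5000]
Step 5: x=[3.5000 8.2500 12.6250] v=[-1.0000 1.5000 0.7500]
Step 6: x=[4.2500 8.6250 12.8125] v=[1.5000 0.7500 0.3750]
Step 7: x=[5.1250 8.8125 12.9063] v=[1.7500 0.3750 0.1875]
Step 8: x=[4.5625 9.4063 12.9532] v=[-1.1250 1.1876 0.0937]
Max displacement = 1.4063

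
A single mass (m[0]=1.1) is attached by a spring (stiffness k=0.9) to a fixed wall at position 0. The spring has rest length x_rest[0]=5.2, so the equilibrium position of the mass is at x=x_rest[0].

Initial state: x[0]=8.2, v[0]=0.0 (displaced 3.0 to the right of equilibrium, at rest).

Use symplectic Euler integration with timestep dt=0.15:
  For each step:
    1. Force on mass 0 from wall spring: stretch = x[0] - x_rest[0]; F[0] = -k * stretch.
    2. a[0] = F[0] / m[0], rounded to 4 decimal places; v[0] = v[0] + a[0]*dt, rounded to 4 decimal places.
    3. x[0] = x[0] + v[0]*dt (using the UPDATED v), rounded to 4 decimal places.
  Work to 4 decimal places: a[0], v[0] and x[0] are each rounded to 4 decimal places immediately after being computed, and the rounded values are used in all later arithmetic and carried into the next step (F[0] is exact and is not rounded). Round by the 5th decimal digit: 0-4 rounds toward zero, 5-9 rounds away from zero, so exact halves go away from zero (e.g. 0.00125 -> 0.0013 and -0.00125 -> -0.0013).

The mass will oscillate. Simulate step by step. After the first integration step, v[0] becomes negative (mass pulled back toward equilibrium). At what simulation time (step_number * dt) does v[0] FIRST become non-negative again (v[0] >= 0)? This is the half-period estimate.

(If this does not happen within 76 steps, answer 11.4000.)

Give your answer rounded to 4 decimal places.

Answer: 3.6000

Derivation:
Step 0: x=[8.2000] v=[0.0000]
Step 1: x=[8.1448] v=[-0.3682]
Step 2: x=[8.0354] v=[-0.7296]
Step 3: x=[7.8738] v=[-1.0776]
Step 4: x=[7.6629] v=[-1.4058]
Step 5: x=[7.4067] v=[-1.7081]
Step 6: x=[7.1099] v=[-1.9789]
Step 7: x=[6.7779] v=[-2.2133]
Step 8: x=[6.4169] v=[-2.4070]
Step 9: x=[6.0335] v=[-2.5563]
Step 10: x=[5.6347] v=[-2.6586]
Step 11: x=[5.2279] v=[-2.7120]
Step 12: x=[4.8206] v=[-2.7154]
Step 13: x=[4.4203] v=[-2.6688]
Step 14: x=[4.0343] v=[-2.5731]
Step 15: x=[3.6698] v=[-2.4300]
Step 16: x=[3.3335] v=[-2.2422]
Step 17: x=[3.0315] v=[-2.0131]
Step 18: x=[2.7695] v=[-1.7470]
Step 19: x=[2.5522] v=[-1.4487]
Step 20: x=[2.3836] v=[-1.1237]
Step 21: x=[2.2669] v=[-0.7781]
Step 22: x=[2.2042] v=[-0.4181]
Step 23: x=[2.1966] v=[-0.0504]
Step 24: x=[2.2443] v=[0.3182]
First v>=0 after going negative at step 24, time=3.6000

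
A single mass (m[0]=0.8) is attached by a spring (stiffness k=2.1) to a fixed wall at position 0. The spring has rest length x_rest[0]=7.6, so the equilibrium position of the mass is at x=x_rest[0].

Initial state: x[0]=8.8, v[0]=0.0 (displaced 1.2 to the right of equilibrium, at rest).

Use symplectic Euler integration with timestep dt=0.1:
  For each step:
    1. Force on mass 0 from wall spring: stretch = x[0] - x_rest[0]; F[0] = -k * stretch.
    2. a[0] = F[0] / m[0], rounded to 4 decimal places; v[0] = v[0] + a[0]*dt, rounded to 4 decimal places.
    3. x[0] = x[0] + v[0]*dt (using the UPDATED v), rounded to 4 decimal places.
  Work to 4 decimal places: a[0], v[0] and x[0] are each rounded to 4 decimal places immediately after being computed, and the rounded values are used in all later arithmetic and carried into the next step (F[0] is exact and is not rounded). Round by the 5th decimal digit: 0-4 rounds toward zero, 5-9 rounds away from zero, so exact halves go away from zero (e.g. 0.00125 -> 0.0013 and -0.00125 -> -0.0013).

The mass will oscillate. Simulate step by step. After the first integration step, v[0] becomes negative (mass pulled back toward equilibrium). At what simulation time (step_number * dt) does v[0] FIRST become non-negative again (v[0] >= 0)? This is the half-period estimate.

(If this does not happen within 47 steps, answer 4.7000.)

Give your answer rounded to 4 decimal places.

Answer: 2.0000

Derivation:
Step 0: x=[8.8000] v=[0.0000]
Step 1: x=[8.7685] v=[-0.3150]
Step 2: x=[8.7063] v=[-0.6217]
Step 3: x=[8.6151] v=[-0.9121]
Step 4: x=[8.4972] v=[-1.1786]
Step 5: x=[8.3558] v=[-1.4141]
Step 6: x=[8.1946] v=[-1.6125]
Step 7: x=[8.0177] v=[-1.7686]
Step 8: x=[7.8299] v=[-1.8783]
Step 9: x=[7.6360] v=[-1.9387]
Step 10: x=[7.4412] v=[-1.9482]
Step 11: x=[7.2506] v=[-1.9065]
Step 12: x=[7.0691] v=[-1.8148]
Step 13: x=[6.9016] v=[-1.6754]
Step 14: x=[6.7524] v=[-1.4921]
Step 15: x=[6.6254] v=[-1.2696]
Step 16: x=[6.5240] v=[-1.0138]
Step 17: x=[6.4509] v=[-0.7314]
Step 18: x=[6.4079] v=[-0.4298]
Step 19: x=[6.3962] v=[-0.1169]
Step 20: x=[6.4161] v=[0.1991]
First v>=0 after going negative at step 20, time=2.0000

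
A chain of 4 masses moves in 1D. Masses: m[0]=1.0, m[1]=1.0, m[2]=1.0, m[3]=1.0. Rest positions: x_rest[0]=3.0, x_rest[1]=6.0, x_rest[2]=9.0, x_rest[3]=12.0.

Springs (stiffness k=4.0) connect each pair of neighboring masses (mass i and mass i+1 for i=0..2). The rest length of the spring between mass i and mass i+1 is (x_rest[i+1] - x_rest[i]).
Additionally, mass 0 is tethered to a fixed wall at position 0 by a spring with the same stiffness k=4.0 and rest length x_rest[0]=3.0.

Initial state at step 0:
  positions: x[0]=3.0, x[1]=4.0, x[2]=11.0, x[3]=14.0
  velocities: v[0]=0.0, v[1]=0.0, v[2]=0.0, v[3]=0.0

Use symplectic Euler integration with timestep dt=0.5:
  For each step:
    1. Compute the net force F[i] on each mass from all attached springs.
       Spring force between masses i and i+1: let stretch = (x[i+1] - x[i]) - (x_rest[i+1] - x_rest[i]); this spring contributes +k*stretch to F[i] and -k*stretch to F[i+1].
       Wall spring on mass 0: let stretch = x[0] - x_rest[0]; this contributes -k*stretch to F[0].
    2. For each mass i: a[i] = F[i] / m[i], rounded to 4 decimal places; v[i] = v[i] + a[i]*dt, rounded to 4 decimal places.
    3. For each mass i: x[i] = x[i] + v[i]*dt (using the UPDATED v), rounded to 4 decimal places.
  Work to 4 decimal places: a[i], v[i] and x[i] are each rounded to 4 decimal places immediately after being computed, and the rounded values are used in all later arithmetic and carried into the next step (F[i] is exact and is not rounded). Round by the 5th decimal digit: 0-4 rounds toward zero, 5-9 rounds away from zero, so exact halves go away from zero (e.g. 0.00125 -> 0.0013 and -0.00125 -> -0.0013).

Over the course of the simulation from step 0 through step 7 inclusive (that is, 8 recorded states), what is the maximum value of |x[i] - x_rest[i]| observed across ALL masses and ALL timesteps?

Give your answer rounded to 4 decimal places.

Answer: 4.0000

Derivation:
Step 0: x=[3.0000 4.0000 11.0000 14.0000] v=[0.0000 0.0000 0.0000 0.0000]
Step 1: x=[1.0000 10.0000 7.0000 14.0000] v=[-4.0000 12.0000 -8.0000 0.0000]
Step 2: x=[7.0000 4.0000 13.0000 10.0000] v=[12.0000 -12.0000 12.0000 -8.0000]
Step 3: x=[3.0000 10.0000 7.0000 12.0000] v=[-8.0000 12.0000 -12.0000 4.0000]
Step 4: x=[3.0000 6.0000 9.0000 12.0000] v=[0.0000 -8.0000 4.0000 0.0000]
Step 5: x=[3.0000 2.0000 11.0000 12.0000] v=[0.0000 -8.0000 4.0000 0.0000]
Step 6: x=[-1.0000 8.0000 5.0000 14.0000] v=[-8.0000 12.0000 -12.0000 4.0000]
Step 7: x=[5.0000 2.0000 11.0000 10.0000] v=[12.0000 -12.0000 12.0000 -8.0000]
Max displacement = 4.0000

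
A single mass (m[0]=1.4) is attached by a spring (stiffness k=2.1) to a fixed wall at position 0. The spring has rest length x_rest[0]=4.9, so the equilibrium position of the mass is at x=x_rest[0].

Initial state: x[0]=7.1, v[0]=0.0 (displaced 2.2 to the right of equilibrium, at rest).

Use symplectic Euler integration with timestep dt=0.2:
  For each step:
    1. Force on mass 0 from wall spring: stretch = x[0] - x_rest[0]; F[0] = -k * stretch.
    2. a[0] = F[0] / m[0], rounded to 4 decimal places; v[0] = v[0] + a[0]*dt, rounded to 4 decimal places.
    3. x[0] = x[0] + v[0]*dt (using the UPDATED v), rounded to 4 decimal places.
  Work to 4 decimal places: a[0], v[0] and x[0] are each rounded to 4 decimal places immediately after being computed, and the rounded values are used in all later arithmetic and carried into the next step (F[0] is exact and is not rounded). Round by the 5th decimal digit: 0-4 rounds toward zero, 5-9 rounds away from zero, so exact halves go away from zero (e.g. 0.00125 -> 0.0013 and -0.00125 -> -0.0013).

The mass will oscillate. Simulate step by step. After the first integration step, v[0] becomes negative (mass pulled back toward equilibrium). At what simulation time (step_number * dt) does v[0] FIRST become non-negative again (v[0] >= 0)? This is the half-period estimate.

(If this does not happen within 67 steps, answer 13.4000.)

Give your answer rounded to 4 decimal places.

Step 0: x=[7.1000] v=[0.0000]
Step 1: x=[6.9680] v=[-0.6600]
Step 2: x=[6.7119] v=[-1.2804]
Step 3: x=[6.3471] v=[-1.8240]
Step 4: x=[5.8955] v=[-2.2581]
Step 5: x=[5.3841] v=[-2.5568]
Step 6: x=[4.8437] v=[-2.7020]
Step 7: x=[4.3067] v=[-2.6851]
Step 8: x=[3.8053] v=[-2.5071]
Step 9: x=[3.3696] v=[-2.1787]
Step 10: x=[3.0257] v=[-1.7196]
Step 11: x=[2.7942] v=[-1.1573]
Step 12: x=[2.6891] v=[-0.5256]
Step 13: x=[2.7166] v=[0.1377]
First v>=0 after going negative at step 13, time=2.6000

Answer: 2.6000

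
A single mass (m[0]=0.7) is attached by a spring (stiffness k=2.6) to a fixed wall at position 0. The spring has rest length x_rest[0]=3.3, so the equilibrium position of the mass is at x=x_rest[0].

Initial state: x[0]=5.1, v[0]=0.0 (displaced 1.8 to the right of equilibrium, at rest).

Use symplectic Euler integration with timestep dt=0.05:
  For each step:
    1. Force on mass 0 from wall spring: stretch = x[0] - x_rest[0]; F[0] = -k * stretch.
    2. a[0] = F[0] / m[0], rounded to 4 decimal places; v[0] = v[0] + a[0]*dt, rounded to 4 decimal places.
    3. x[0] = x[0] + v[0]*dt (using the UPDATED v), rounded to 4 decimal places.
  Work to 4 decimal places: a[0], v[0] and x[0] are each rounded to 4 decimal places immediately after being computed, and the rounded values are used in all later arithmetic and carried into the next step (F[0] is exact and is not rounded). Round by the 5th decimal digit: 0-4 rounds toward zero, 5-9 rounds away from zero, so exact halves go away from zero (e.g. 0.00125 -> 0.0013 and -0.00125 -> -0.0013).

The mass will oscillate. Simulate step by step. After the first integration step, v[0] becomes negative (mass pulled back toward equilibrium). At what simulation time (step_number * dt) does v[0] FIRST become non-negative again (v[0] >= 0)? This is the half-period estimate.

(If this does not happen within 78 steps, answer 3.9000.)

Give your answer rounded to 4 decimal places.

Step 0: x=[5.1000] v=[0.0000]
Step 1: x=[5.0833] v=[-0.3343]
Step 2: x=[5.0500] v=[-0.6655]
Step 3: x=[5.0005] v=[-0.9905]
Step 4: x=[4.9352] v=[-1.3063]
Step 5: x=[4.8547] v=[-1.6100]
Step 6: x=[4.7598] v=[-1.8987]
Step 7: x=[4.6513] v=[-2.1698]
Step 8: x=[4.5303] v=[-2.4208]
Step 9: x=[4.3978] v=[-2.6493]
Step 10: x=[4.2551] v=[-2.8532]
Step 11: x=[4.1036] v=[-3.0306]
Step 12: x=[3.9446] v=[-3.1798]
Step 13: x=[3.7796] v=[-3.2995]
Step 14: x=[3.6102] v=[-3.3886]
Step 15: x=[3.4379] v=[-3.4462]
Step 16: x=[3.2643] v=[-3.4718]
Step 17: x=[3.0910] v=[-3.4652]
Step 18: x=[2.9197] v=[-3.4264]
Step 19: x=[2.7519] v=[-3.3558]
Step 20: x=[2.5892] v=[-3.2540]
Step 21: x=[2.4331] v=[-3.1220]
Step 22: x=[2.2851] v=[-2.9610]
Step 23: x=[2.1465] v=[-2.7725]
Step 24: x=[2.0186] v=[-2.5583]
Step 25: x=[1.9026] v=[-2.3203]
Step 26: x=[1.7996] v=[-2.0608]
Step 27: x=[1.7105] v=[-1.7822]
Step 28: x=[1.6362] v=[-1.4870]
Step 29: x=[1.5773] v=[-1.1780]
Step 30: x=[1.5344] v=[-0.8581]
Step 31: x=[1.5079] v=[-0.5302]
Step 32: x=[1.4980] v=[-0.1974]
Step 33: x=[1.5049] v=[0.1373]
First v>=0 after going negative at step 33, time=1.6500

Answer: 1.6500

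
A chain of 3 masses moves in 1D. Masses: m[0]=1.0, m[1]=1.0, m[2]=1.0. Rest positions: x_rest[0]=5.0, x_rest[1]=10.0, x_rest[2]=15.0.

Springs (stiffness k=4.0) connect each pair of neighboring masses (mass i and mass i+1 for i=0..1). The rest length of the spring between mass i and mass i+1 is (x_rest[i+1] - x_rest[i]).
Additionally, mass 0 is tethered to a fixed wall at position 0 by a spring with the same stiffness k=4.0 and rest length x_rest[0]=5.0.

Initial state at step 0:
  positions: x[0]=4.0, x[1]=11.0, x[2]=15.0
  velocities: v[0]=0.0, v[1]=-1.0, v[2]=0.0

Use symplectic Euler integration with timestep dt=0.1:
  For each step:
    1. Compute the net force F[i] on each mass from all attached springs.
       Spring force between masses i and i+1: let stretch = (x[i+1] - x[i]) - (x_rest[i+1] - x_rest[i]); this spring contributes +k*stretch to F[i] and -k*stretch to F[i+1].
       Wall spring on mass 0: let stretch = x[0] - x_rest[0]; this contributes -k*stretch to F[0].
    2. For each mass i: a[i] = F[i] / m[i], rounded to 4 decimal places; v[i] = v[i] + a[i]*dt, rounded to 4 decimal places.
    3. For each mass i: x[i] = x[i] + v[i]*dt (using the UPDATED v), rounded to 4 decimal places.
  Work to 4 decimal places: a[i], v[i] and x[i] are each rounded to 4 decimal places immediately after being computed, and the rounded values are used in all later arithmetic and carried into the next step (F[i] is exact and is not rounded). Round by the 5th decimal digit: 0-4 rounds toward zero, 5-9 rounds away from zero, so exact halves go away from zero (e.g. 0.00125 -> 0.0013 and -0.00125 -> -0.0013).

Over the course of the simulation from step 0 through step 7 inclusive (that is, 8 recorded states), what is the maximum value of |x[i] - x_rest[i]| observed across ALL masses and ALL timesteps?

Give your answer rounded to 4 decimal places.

Answer: 1.1034

Derivation:
Step 0: x=[4.0000 11.0000 15.0000] v=[0.0000 -1.0000 0.0000]
Step 1: x=[4.1200 10.7800 15.0400] v=[1.2000 -2.2000 0.4000]
Step 2: x=[4.3416 10.4640 15.1096] v=[2.2160 -3.1600 0.6960]
Step 3: x=[4.6344 10.0889 15.1934] v=[2.9283 -3.7507 0.8378]
Step 4: x=[4.9600 9.6998 15.2730] v=[3.2563 -3.8907 0.7960]
Step 5: x=[5.2768 9.3441 15.3297] v=[3.1682 -3.5573 0.5667]
Step 6: x=[5.5452 9.0651 15.3470] v=[2.6844 -2.7900 0.1725]
Step 7: x=[5.7326 8.8966 15.3130] v=[1.8743 -1.6852 -0.3403]
Max displacement = 1.1034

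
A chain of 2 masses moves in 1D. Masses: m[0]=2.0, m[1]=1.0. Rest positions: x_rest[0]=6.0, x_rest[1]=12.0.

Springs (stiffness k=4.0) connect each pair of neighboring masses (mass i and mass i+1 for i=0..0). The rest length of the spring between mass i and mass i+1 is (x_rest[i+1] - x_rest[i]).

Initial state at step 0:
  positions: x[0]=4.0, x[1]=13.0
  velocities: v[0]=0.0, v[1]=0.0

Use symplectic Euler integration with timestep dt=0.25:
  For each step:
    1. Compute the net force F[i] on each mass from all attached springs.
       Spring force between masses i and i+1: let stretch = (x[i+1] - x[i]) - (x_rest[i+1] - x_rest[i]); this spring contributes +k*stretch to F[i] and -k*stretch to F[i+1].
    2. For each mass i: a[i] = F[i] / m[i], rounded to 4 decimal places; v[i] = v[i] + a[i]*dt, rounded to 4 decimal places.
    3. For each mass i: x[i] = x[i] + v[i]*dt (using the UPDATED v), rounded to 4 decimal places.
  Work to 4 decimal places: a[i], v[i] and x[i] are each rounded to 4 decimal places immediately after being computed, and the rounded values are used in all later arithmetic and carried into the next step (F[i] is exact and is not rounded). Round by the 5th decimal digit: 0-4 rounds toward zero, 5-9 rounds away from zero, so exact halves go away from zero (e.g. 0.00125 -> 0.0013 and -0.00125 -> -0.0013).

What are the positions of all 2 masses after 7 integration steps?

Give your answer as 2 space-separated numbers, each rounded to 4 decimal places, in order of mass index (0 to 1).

Step 0: x=[4.0000 13.0000] v=[0.0000 0.0000]
Step 1: x=[4.3750 12.2500] v=[1.5000 -3.0000]
Step 2: x=[4.9844 11.0313] v=[2.4375 -4.8750]
Step 3: x=[5.5997 9.8008] v=[2.4610 -4.9219]
Step 4: x=[5.9901 9.0201] v=[1.5616 -3.1230]
Step 5: x=[6.0093 8.9819] v=[0.0766 -0.1530]
Step 6: x=[5.6500 9.7005] v=[-1.4371 2.8744]
Step 7: x=[5.0470 10.9065] v=[-2.4119 4.8239]

Answer: 5.0470 10.9065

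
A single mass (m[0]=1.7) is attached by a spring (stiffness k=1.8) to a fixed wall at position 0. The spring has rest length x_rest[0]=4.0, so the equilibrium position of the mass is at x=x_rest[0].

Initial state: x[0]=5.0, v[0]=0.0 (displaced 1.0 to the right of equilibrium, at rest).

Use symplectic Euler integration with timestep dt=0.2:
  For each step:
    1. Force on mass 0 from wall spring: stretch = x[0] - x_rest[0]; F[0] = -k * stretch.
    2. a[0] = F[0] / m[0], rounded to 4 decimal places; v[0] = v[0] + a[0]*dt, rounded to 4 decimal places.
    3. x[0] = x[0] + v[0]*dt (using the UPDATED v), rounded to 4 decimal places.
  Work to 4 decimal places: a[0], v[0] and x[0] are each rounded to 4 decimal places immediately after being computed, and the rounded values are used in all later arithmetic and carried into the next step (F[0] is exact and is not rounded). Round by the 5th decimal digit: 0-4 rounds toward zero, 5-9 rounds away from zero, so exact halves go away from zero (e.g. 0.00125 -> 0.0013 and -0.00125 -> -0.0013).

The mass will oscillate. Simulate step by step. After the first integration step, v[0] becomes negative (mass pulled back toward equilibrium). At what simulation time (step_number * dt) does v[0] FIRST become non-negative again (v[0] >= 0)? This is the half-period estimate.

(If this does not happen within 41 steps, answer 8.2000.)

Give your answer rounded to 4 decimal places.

Step 0: x=[5.0000] v=[0.0000]
Step 1: x=[4.9576] v=[-0.2118]
Step 2: x=[4.8747] v=[-0.4146]
Step 3: x=[4.7547] v=[-0.5998]
Step 4: x=[4.6028] v=[-0.7596]
Step 5: x=[4.4253] v=[-0.8873]
Step 6: x=[4.2298] v=[-0.9774]
Step 7: x=[4.0246] v=[-1.0261]
Step 8: x=[3.8183] v=[-1.0313]
Step 9: x=[3.6197] v=[-0.9928]
Step 10: x=[3.4372] v=[-0.9123]
Step 11: x=[3.2786] v=[-0.7931]
Step 12: x=[3.1505] v=[-0.6403]
Step 13: x=[3.0584] v=[-0.4604]
Step 14: x=[3.0062] v=[-0.2610]
Step 15: x=[2.9961] v=[-0.0505]
Step 16: x=[3.0285] v=[0.1621]
First v>=0 after going negative at step 16, time=3.2000

Answer: 3.2000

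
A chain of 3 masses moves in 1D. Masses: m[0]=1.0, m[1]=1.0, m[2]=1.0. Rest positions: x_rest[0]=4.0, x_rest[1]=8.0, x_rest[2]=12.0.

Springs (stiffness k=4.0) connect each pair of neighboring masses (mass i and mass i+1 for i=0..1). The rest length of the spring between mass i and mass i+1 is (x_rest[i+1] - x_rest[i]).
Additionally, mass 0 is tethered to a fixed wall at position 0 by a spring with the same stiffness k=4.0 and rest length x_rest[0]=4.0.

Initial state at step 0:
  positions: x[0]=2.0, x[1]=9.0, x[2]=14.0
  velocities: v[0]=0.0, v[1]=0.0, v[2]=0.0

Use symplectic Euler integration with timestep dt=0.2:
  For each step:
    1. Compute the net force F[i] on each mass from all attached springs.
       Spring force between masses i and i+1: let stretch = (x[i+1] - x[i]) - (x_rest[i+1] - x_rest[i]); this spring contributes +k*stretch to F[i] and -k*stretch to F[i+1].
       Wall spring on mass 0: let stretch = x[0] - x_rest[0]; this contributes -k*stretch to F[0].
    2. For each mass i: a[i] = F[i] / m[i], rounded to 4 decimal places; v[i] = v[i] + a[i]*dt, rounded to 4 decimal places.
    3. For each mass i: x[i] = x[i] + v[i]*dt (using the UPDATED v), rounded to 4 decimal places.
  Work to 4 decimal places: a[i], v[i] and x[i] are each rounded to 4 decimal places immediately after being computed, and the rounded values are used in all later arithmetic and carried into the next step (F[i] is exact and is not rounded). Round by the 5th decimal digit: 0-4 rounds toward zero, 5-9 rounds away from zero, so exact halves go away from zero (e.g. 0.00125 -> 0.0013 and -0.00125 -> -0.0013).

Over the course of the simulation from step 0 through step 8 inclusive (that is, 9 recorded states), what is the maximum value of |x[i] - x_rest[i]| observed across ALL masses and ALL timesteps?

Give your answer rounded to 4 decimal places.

Step 0: x=[2.0000 9.0000 14.0000] v=[0.0000 0.0000 0.0000]
Step 1: x=[2.8000 8.6800 13.8400] v=[4.0000 -1.6000 -0.8000]
Step 2: x=[4.0928 8.2448 13.4944] v=[6.4640 -2.1760 -1.7280]
Step 3: x=[5.3951 7.9852 12.9489] v=[6.5114 -1.2979 -2.7277]
Step 4: x=[6.2486 8.1054 12.2492] v=[4.2674 0.6010 -3.4987]
Step 5: x=[6.3994 8.5915 11.5265] v=[0.7540 2.4306 -3.6137]
Step 6: x=[5.8770 9.1965 10.9742] v=[-2.6118 3.0249 -2.7617]
Step 7: x=[4.9454 9.5548 10.7774] v=[-4.6578 1.7915 -0.9839]
Step 8: x=[3.9601 9.3712 11.0250] v=[-4.9266 -0.9179 1.2380]
Max displacement = 2.3994

Answer: 2.3994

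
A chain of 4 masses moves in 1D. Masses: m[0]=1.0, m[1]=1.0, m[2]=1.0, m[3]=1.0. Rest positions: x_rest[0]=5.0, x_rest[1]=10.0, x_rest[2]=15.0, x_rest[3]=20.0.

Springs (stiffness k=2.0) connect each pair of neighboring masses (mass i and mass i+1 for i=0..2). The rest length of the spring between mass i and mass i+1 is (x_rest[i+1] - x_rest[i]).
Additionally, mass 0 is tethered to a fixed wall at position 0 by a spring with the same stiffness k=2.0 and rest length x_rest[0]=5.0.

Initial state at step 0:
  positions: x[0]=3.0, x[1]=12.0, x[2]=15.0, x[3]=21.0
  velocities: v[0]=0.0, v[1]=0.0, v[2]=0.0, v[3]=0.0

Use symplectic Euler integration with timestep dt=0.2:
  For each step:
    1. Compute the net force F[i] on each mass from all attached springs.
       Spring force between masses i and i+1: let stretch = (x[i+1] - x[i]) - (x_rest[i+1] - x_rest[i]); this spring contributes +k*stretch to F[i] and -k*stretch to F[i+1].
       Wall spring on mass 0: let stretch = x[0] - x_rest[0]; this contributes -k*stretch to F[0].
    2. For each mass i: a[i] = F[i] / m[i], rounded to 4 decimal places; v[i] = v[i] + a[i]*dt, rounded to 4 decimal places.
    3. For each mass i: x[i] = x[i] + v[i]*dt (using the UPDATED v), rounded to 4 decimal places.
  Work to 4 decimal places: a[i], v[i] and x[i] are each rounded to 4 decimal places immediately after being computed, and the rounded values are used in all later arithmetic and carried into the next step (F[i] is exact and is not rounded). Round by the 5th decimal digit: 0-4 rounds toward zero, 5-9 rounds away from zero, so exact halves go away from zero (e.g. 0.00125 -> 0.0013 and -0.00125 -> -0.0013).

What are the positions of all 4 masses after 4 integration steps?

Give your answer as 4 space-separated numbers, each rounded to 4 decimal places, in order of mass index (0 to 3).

Step 0: x=[3.0000 12.0000 15.0000 21.0000] v=[0.0000 0.0000 0.0000 0.0000]
Step 1: x=[3.4800 11.5200 15.2400 20.9200] v=[2.4000 -2.4000 1.2000 -0.4000]
Step 2: x=[4.3248 10.6944 15.6368 20.7856] v=[4.2240 -4.1280 1.9840 -0.6720]
Step 3: x=[5.3332 9.7546 16.0501 20.6393] v=[5.0419 -4.6989 2.0666 -0.7315]
Step 4: x=[6.2686 8.9647 16.3269 20.5259] v=[4.6772 -3.9493 1.3841 -0.5672]

Answer: 6.2686 8.9647 16.3269 20.5259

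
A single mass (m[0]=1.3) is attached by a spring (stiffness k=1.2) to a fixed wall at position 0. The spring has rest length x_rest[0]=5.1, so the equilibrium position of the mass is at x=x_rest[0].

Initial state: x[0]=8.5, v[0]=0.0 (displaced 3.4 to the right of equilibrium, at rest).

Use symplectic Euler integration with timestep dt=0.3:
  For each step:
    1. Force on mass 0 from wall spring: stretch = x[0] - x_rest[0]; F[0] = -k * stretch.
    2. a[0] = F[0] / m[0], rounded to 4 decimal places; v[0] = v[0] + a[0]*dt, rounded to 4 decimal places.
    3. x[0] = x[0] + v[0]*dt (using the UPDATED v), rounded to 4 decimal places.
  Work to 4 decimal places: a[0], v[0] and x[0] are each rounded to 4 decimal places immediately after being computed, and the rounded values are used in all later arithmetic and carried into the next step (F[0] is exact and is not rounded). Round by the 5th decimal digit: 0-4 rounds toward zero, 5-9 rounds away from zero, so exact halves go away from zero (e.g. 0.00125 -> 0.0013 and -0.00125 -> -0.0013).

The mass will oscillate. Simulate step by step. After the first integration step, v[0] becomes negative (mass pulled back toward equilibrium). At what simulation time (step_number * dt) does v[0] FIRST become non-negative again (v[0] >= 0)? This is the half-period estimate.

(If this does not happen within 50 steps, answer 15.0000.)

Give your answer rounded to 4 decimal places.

Answer: 3.3000

Derivation:
Step 0: x=[8.5000] v=[0.0000]
Step 1: x=[8.2175] v=[-0.9416]
Step 2: x=[7.6760] v=[-1.8049]
Step 3: x=[6.9205] v=[-2.5182]
Step 4: x=[6.0138] v=[-3.0224]
Step 5: x=[5.0312] v=[-3.2755]
Step 6: x=[4.0543] v=[-3.2565]
Step 7: x=[3.1642] v=[-2.9669]
Step 8: x=[2.4350] v=[-2.4308]
Step 9: x=[1.9272] v=[-1.6928]
Step 10: x=[1.6829] v=[-0.8142]
Step 11: x=[1.7225] v=[0.1321]
First v>=0 after going negative at step 11, time=3.3000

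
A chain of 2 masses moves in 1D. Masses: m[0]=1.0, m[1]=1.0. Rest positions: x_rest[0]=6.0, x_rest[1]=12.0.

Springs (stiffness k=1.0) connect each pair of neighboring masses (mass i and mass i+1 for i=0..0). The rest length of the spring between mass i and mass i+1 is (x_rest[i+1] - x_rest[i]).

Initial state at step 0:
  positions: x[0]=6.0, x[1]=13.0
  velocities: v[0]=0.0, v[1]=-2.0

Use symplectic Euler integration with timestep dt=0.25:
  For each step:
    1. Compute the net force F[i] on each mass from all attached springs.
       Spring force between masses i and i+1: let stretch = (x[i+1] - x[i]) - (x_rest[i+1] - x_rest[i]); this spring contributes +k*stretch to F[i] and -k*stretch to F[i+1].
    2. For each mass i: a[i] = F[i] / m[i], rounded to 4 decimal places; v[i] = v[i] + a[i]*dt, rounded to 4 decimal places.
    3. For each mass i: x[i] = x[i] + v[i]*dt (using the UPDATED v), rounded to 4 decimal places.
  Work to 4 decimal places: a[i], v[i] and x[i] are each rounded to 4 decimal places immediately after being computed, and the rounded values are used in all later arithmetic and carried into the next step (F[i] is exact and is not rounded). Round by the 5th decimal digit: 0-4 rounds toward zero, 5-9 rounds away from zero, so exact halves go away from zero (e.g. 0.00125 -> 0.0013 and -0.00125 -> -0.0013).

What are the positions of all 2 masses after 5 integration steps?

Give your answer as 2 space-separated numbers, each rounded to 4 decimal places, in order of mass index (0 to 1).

Step 0: x=[6.0000 13.0000] v=[0.0000 -2.0000]
Step 1: x=[6.0625 12.4375] v=[0.2500 -2.2500]
Step 2: x=[6.1485 11.8516] v=[0.3438 -2.3438]
Step 3: x=[6.2159 11.2842] v=[0.2696 -2.2696]
Step 4: x=[6.2251 10.7750] v=[0.0367 -2.0367]
Step 5: x=[6.1437 10.3565] v=[-0.3258 -1.6742]

Answer: 6.1437 10.3565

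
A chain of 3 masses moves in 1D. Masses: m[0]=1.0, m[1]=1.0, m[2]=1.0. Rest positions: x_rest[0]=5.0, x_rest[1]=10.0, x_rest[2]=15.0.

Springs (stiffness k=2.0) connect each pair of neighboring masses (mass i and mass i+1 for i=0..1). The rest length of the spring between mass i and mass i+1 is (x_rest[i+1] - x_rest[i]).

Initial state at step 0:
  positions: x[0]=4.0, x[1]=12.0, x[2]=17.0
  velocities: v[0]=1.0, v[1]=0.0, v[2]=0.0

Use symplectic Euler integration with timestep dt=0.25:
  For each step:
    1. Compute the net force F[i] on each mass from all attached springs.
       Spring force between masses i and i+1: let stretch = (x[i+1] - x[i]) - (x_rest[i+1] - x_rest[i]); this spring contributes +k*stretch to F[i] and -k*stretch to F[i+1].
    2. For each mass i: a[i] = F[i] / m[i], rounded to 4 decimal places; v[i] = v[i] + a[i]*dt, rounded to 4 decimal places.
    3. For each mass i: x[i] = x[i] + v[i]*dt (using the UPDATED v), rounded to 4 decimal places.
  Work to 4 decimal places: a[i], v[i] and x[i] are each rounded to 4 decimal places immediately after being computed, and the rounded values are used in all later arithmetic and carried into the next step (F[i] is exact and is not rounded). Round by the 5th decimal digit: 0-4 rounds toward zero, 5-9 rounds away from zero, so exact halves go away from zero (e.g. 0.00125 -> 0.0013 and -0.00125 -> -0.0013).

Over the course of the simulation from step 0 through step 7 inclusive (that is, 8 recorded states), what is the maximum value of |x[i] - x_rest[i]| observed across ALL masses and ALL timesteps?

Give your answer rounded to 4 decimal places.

Answer: 3.1161

Derivation:
Step 0: x=[4.0000 12.0000 17.0000] v=[1.0000 0.0000 0.0000]
Step 1: x=[4.6250 11.6250 17.0000] v=[2.5000 -1.5000 0.0000]
Step 2: x=[5.5000 11.0469 16.9531] v=[3.5000 -2.3125 -0.1875]
Step 3: x=[6.4434 10.5137 16.7930] v=[3.7735 -2.1329 -0.6406]
Step 4: x=[7.2706 10.2566 16.4729] v=[3.3087 -1.0284 -1.2803]
Step 5: x=[7.8460 10.4033 16.0008] v=[2.3017 0.5868 -1.8885]
Step 6: x=[8.1161 10.9300 15.4540] v=[1.0804 2.1069 -2.1873]
Step 7: x=[8.1129 11.6705 14.9667] v=[-0.0127 2.9620 -1.9493]
Max displacement = 3.1161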